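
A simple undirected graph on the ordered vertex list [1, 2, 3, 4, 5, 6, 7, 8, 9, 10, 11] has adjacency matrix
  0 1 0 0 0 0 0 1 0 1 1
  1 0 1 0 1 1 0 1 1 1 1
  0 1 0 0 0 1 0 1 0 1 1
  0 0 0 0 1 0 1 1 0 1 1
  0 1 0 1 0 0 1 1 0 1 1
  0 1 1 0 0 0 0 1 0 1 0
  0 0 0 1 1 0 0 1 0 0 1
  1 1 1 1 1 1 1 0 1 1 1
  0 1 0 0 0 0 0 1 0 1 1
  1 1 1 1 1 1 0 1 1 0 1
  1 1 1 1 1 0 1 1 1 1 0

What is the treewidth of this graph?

4

A width-4 tree decomposition is:
Bags: B1 = {4, 5, 8, 10, 11}  B2 = {2, 5, 8, 10, 11}  B3 = {2, 8, 9, 10, 11}  B4 = {1, 2, 8, 10, 11}  B5 = {4, 5, 7, 8, 11}  B6 = {2, 3, 8, 10, 11}  B7 = {2, 3, 6, 8, 10}
Tree: B1–B2, B2–B3, B3–B4, B1–B5, B2–B6, B6–B7
Every bag has size at most 5, so the width is 5 − 1 = 4 and tw(G) ≤ 4. On the other hand G contains the 5-clique {1, 2, 8, 10, 11}. A clique must lie in a single bag of any decomposition, so no decomposition can have width below 4. Hence tw(G) = 4 exactly.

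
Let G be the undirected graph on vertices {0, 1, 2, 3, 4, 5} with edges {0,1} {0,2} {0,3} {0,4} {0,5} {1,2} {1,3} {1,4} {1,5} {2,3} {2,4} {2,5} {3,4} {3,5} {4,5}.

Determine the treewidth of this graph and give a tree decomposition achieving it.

With just one bag of size 6, the width is 6 − 1 = 5, so tw(G) ≤ 5. Conversely, {0, 1, 2, 3, 4, 5} is a clique of size 6, and the vertices of any clique must share a bag in every tree decomposition; so some bag has ≥ 6 vertices and tw(G) ≥ 5. Combining the bounds, tw(G) = 5.

Treewidth 5.
One such decomposition:
Bags: B1 = {0, 1, 2, 3, 4, 5}
Tree: (single bag)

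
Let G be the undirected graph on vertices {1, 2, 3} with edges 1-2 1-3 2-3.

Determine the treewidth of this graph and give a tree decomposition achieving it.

Treewidth 2.
Bags: B1 = {1, 2, 3}
Tree: (single bag)

A single bag containing all 3 vertices is trivially a valid decomposition of width 2. Conversely, {1, 2, 3} is a clique of size 3, and the vertices of any clique must share a bag in every tree decomposition; so some bag has ≥ 3 vertices and tw(G) ≥ 2. Hence tw(G) = 2 exactly.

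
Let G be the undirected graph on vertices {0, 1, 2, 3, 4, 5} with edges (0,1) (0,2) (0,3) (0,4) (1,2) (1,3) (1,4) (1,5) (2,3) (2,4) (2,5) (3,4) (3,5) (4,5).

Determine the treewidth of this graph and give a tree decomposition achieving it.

Treewidth 4.
Bags: B1 = {0, 1, 2, 3, 4}  B2 = {1, 2, 3, 4, 5}
Tree: B1–B2

Each bag holds 5 vertices, so the decomposition has width 4, which upper-bounds the treewidth. On the other hand G contains the 5-clique {0, 1, 2, 3, 4}. A clique must lie in a single bag of any decomposition, so no decomposition can have width below 4. Hence tw(G) = 4 exactly.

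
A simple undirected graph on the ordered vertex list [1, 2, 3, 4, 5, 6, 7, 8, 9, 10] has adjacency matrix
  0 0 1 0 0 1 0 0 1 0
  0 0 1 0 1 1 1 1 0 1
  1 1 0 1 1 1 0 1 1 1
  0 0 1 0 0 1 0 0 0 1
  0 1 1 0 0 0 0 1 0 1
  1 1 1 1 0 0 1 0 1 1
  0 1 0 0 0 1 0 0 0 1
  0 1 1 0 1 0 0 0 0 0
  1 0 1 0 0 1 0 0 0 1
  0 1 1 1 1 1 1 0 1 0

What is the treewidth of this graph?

3

A width-3 tree decomposition is:
Bags: B1 = {2, 3, 6, 10}  B2 = {3, 4, 6, 10}  B3 = {3, 6, 9, 10}  B4 = {1, 3, 6, 9}  B5 = {2, 6, 7, 10}  B6 = {2, 3, 5, 10}  B7 = {2, 3, 5, 8}
Tree: B1–B2, B1–B3, B3–B4, B1–B5, B1–B6, B6–B7
Each bag holds 4 vertices, so the decomposition has width 3, which upper-bounds the treewidth. Conversely, {2, 3, 5, 8} is a clique of size 4, and the vertices of any clique must share a bag in every tree decomposition; so some bag has ≥ 4 vertices and tw(G) ≥ 3. Hence tw(G) = 3 exactly.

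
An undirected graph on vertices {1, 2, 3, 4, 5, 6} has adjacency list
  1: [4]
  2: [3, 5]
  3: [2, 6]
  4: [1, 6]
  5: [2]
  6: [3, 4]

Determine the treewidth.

A width-1 tree decomposition is:
Bags: B1 = {1, 4}  B2 = {4, 6}  B3 = {3, 6}  B4 = {2, 3}  B5 = {2, 5}
Tree: B1–B2, B2–B3, B3–B4, B4–B5
Every bag has size at most 2, so the width is 2 − 1 = 1 and tw(G) ≤ 1. G has an edge, so its treewidth is at least 1. Combining the bounds, tw(G) = 1.

1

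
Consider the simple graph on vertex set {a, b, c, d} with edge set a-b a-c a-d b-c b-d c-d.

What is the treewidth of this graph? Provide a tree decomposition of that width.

Treewidth 3.
One such decomposition:
Bags: B1 = {a, b, c, d}
Tree: (single bag)

A single bag containing all 4 vertices is trivially a valid decomposition of width 3. Conversely, {a, b, c, d} is a clique of size 4, and the vertices of any clique must share a bag in every tree decomposition; so some bag has ≥ 4 vertices and tw(G) ≥ 3. Therefore the treewidth is 3.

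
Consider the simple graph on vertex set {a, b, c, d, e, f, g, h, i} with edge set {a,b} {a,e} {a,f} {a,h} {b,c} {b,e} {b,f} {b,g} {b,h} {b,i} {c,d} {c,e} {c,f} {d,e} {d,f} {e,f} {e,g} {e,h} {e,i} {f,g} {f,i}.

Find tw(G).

A width-3 tree decomposition is:
Bags: B1 = {a, b, e, f}  B2 = {b, c, e, f}  B3 = {b, e, f, i}  B4 = {a, b, e, h}  B5 = {c, d, e, f}  B6 = {b, e, f, g}
Tree: B1–B2, B2–B3, B1–B4, B2–B5, B3–B6
The largest bag has 4 vertices, giving width 3; this decomposition certifies tw(G) ≤ 3. For the lower bound, the 4 vertices {a, b, e, h} are pairwise adjacent, and any tree decomposition puts a clique entirely inside one bag — forcing width ≥ 3. The upper and lower bounds meet at 3, so that is the treewidth.

3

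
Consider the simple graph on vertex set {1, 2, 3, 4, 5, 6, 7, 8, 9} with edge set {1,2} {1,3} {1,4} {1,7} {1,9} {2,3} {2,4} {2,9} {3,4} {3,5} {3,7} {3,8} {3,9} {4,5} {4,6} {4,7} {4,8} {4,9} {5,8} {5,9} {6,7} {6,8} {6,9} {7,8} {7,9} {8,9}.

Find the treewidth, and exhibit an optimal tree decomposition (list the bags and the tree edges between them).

Treewidth 4.
Bags: B1 = {1, 3, 4, 7, 9}  B2 = {3, 4, 7, 8, 9}  B3 = {1, 2, 3, 4, 9}  B4 = {3, 4, 5, 8, 9}  B5 = {4, 6, 7, 8, 9}
Tree: B1–B2, B1–B3, B2–B4, B2–B5

The largest bag has 5 vertices, giving width 4; this decomposition certifies tw(G) ≤ 4. On the other hand G contains the 5-clique {3, 4, 5, 8, 9}. A clique must lie in a single bag of any decomposition, so no decomposition can have width below 4. Combining the bounds, tw(G) = 4.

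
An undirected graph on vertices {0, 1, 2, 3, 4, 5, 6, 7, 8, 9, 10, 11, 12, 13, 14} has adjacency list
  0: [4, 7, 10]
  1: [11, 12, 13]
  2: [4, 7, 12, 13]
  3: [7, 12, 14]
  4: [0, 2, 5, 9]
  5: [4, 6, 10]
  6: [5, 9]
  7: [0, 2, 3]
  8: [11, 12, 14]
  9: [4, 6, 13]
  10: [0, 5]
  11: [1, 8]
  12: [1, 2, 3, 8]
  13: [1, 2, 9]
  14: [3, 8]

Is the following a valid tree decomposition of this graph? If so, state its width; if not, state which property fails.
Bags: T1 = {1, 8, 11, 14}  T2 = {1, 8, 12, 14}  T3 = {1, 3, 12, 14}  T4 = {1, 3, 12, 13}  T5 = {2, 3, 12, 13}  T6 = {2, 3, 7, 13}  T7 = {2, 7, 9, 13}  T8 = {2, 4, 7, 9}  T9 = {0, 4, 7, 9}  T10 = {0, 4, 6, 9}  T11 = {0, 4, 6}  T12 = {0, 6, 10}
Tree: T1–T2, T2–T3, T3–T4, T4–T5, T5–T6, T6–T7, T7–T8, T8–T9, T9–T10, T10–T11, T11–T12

No — vertex 5 appears in no bag.

A tree decomposition must satisfy three properties: every vertex lies in some bag; for every edge, both endpoints lie together in some bag; and for every vertex, the bags containing it form a connected subtree. Here vertex 5 appears in no bag, so the decomposition is invalid.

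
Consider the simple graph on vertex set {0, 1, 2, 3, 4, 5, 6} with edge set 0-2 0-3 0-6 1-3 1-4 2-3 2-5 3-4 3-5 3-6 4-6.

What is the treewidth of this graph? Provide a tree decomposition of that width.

Treewidth 2.
Bags: B1 = {0, 3, 6}  B2 = {3, 4, 6}  B3 = {0, 2, 3}  B4 = {1, 3, 4}  B5 = {2, 3, 5}
Tree: B1–B2, B1–B3, B2–B4, B3–B5

Every bag has size at most 3, so the width is 3 − 1 = 2 and tw(G) ≤ 2. Conversely, {0, 2, 3} is a clique of size 3, and the vertices of any clique must share a bag in every tree decomposition; so some bag has ≥ 3 vertices and tw(G) ≥ 2. Therefore the treewidth is 2.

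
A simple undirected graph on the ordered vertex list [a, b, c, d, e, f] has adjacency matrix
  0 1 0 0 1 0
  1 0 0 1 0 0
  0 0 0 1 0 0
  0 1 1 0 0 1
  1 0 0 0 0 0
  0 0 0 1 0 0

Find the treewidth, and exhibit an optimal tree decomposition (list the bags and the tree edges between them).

Treewidth 1.
Bags: B1 = {a, b}  B2 = {b, d}  B3 = {d, f}  B4 = {a, e}  B5 = {c, d}
Tree: B1–B2, B2–B3, B1–B4, B3–B5

The largest bag has 2 vertices, giving width 1; this decomposition certifies tw(G) ≤ 1. Any graph with an edge has treewidth ≥ 1, and G has the edge b–a. Hence tw(G) = 1 exactly.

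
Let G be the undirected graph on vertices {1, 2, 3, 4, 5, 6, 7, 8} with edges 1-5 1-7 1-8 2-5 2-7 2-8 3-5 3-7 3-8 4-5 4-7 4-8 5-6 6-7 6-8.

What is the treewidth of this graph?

A width-3 tree decomposition is:
Bags: B1 = {3, 5, 7, 8}  B2 = {2, 5, 7, 8}  B3 = {5, 6, 7, 8}  B4 = {4, 5, 7, 8}  B5 = {1, 5, 7, 8}
Tree: B1–B2, B2–B3, B3–B4, B4–B5
The largest bag has 4 vertices, giving width 3; this decomposition certifies tw(G) ≤ 3. For the lower bound: the 4 vertex sets {3,8}, {2,5}, {7}, {6} are disjoint, each induces a connected subgraph, and every pair is joined by at least one edge of G. Contracting each set to a single vertex therefore yields K_{4} as a minor, and since treewidth is minor-monotone, tw(G) ≥ tw(K_{4}) = 3. Combining the bounds, tw(G) = 3.

3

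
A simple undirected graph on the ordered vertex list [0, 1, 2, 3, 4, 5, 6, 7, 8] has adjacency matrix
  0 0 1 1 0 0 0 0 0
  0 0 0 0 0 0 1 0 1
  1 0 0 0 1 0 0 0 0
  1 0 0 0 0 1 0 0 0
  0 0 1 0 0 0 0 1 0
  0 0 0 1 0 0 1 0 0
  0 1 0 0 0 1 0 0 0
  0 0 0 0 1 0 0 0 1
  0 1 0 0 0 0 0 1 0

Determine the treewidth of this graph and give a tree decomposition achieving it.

The largest bag has 3 vertices, giving width 2; this decomposition certifies tw(G) ≤ 2. The edges 3–0–2–4–7–8–1–6–5–3 form a cycle, so G is not a tree and its treewidth is at least 2. Combining the bounds, tw(G) = 2.

Treewidth 2.
One optimal decomposition is:
Bags: B1 = {0, 2, 3}  B2 = {2, 3, 4}  B3 = {3, 4, 7}  B4 = {3, 7, 8}  B5 = {1, 3, 8}  B6 = {1, 3, 6}  B7 = {3, 5, 6}
Tree: B1–B2, B2–B3, B3–B4, B4–B5, B5–B6, B6–B7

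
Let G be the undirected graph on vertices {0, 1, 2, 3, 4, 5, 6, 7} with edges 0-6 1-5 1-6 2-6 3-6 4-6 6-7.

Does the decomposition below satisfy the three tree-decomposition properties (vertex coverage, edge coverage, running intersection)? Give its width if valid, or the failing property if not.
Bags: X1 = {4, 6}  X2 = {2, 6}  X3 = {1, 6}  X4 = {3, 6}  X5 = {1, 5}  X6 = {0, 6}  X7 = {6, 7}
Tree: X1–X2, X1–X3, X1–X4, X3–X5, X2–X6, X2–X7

Every vertex of G appears in some bag (union = {0, 1, 2, 3, 4, 5, 6, 7}); every edge is covered by a bag; and for each vertex v the set of bags containing v is connected in the bag tree. The decomposition is therefore valid. The largest bag has 2 vertices, so the width is 1.

Yes; width 1.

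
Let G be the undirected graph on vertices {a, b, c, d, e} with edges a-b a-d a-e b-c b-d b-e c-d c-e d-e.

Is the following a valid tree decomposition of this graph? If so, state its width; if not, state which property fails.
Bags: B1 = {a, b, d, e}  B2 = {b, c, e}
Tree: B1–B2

A tree decomposition must satisfy three properties: every vertex lies in some bag; for every edge, both endpoints lie together in some bag; and for every vertex, the bags containing it form a connected subtree. Here edge (d,c) lies in no bag, so the decomposition is invalid.

No — edge (d,c) lies in no bag.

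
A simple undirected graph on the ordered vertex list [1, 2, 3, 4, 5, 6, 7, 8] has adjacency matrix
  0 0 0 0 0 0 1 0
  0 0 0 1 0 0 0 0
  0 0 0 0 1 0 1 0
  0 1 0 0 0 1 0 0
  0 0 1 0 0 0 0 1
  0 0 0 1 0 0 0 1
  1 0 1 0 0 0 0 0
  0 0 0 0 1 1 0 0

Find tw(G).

A width-1 tree decomposition is:
Bags: B1 = {2, 4}  B2 = {4, 6}  B3 = {6, 8}  B4 = {5, 8}  B5 = {3, 5}  B6 = {3, 7}  B7 = {1, 7}
Tree: B1–B2, B2–B3, B3–B4, B4–B5, B5–B6, B6–B7
The largest bag has 2 vertices, giving width 1; this decomposition certifies tw(G) ≤ 1. Since G has at least one edge (e.g. 2–4), it is not an edgeless graph, so tw(G) ≥ 1. Hence tw(G) = 1 exactly.

1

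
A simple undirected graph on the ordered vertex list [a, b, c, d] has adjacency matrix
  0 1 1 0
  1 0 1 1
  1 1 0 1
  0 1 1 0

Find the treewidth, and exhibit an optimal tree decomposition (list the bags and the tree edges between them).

Treewidth 2.
Bags: B1 = {b, c, d}  B2 = {a, b, c}
Tree: B1–B2

The largest bag has 3 vertices, giving width 2; this decomposition certifies tw(G) ≤ 2. On the other hand G contains the 3-clique {b, c, d}. A clique must lie in a single bag of any decomposition, so no decomposition can have width below 2. Combining the bounds, tw(G) = 2.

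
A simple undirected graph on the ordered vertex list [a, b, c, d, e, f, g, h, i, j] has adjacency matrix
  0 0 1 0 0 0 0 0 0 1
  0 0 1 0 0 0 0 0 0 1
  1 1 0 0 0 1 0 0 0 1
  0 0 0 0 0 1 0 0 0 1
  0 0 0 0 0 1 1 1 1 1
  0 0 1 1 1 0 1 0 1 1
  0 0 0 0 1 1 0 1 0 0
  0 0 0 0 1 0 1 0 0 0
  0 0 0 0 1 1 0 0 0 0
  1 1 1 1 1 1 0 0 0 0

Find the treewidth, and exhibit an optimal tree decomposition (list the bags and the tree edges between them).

Treewidth 2.
One optimal decomposition is:
Bags: B1 = {e, f, j}  B2 = {c, f, j}  B3 = {d, f, j}  B4 = {e, f, g}  B5 = {a, c, j}  B6 = {e, g, h}  B7 = {e, f, i}  B8 = {b, c, j}
Tree: B1–B2, B2–B3, B1–B4, B2–B5, B4–B6, B1–B7, B5–B8

The largest bag has 3 vertices, giving width 2; this decomposition certifies tw(G) ≤ 2. For the lower bound, the 3 vertices {a, c, j} are pairwise adjacent, and any tree decomposition puts a clique entirely inside one bag — forcing width ≥ 2. The upper and lower bounds meet at 2, so that is the treewidth.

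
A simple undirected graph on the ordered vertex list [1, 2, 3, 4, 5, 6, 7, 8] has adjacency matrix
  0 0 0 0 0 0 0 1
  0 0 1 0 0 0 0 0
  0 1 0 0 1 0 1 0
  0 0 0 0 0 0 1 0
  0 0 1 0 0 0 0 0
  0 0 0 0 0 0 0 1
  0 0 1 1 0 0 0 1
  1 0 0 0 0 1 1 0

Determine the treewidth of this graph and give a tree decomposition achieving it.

Treewidth 1.
One such decomposition:
Bags: B1 = {3, 7}  B2 = {7, 8}  B3 = {1, 8}  B4 = {3, 5}  B5 = {6, 8}  B6 = {4, 7}  B7 = {2, 3}
Tree: B1–B2, B2–B3, B1–B4, B2–B5, B1–B6, B1–B7

Every bag has size at most 2, so the width is 2 − 1 = 1 and tw(G) ≤ 1. Since G has at least one edge (e.g. 3–7), it is not an edgeless graph, so tw(G) ≥ 1. Hence tw(G) = 1 exactly.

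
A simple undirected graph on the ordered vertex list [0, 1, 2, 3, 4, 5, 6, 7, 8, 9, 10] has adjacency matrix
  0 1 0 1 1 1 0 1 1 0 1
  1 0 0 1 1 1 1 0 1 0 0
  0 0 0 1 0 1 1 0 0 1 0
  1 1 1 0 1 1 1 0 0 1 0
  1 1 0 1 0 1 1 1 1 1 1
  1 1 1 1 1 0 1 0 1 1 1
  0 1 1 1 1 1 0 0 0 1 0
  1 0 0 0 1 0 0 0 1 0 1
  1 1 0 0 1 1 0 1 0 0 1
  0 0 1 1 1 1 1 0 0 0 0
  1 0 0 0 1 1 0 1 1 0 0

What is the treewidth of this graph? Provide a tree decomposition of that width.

The largest bag has 5 vertices, giving width 4; this decomposition certifies tw(G) ≤ 4. Conversely, {2, 3, 5, 6, 9} is a clique of size 5, and the vertices of any clique must share a bag in every tree decomposition; so some bag has ≥ 5 vertices and tw(G) ≥ 4. The upper and lower bounds meet at 4, so that is the treewidth.

Treewidth 4.
Bags: B1 = {0, 1, 4, 5, 8}  B2 = {0, 4, 5, 8, 10}  B3 = {0, 1, 3, 4, 5}  B4 = {1, 3, 4, 5, 6}  B5 = {0, 4, 7, 8, 10}  B6 = {3, 4, 5, 6, 9}  B7 = {2, 3, 5, 6, 9}
Tree: B1–B2, B1–B3, B3–B4, B2–B5, B4–B6, B6–B7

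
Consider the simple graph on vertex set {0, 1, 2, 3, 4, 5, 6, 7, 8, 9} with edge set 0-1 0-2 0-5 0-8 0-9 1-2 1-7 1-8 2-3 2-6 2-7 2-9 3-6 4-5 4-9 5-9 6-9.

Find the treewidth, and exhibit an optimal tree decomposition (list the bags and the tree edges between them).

Every bag has size at most 3, so the width is 3 − 1 = 2 and tw(G) ≤ 2. For the lower bound, the 3 vertices {0, 1, 8} are pairwise adjacent, and any tree decomposition puts a clique entirely inside one bag — forcing width ≥ 2. Therefore the treewidth is 2.

Treewidth 2.
One such decomposition:
Bags: B1 = {1, 2, 7}  B2 = {0, 1, 2}  B3 = {0, 2, 9}  B4 = {2, 6, 9}  B5 = {0, 5, 9}  B6 = {0, 1, 8}  B7 = {4, 5, 9}  B8 = {2, 3, 6}
Tree: B1–B2, B2–B3, B3–B4, B3–B5, B2–B6, B5–B7, B4–B8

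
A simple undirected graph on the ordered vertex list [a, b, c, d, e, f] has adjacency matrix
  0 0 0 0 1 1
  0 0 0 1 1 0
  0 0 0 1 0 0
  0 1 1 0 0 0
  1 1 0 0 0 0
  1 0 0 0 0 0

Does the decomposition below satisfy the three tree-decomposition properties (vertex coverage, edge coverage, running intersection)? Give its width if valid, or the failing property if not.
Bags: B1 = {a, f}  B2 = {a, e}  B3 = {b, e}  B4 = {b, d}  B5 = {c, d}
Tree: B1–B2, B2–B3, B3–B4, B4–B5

Yes; width 1.

Vertex coverage: the bags together contain {a, b, c, d, e, f}, the full vertex set. Edge coverage: each edge of G has both endpoints in at least one bag. Running intersection: for every vertex, the bags containing it form a connected subtree. All three properties hold, so this is a valid tree decomposition of width max|bag| − 1 = 1, and hence tw(G) ≤ 1.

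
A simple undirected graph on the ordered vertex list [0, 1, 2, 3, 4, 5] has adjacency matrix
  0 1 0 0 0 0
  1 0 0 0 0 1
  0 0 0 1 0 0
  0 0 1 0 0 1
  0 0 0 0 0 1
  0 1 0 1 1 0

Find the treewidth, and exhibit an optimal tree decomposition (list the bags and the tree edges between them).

Treewidth 1.
One optimal decomposition is:
Bags: B1 = {1, 5}  B2 = {0, 1}  B3 = {3, 5}  B4 = {4, 5}  B5 = {2, 3}
Tree: B1–B2, B1–B3, B1–B4, B3–B5

Each bag holds 2 vertices, so the decomposition has width 1, which upper-bounds the treewidth. G has an edge, so its treewidth is at least 1. Combining the bounds, tw(G) = 1.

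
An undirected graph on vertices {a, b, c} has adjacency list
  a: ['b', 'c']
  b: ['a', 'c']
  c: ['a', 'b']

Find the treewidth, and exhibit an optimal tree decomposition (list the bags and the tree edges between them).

Treewidth 2.
One such decomposition:
Bags: B1 = {a, b, c}
Tree: (single bag)

A single bag containing all 3 vertices is trivially a valid decomposition of width 2. On the other hand G contains the 3-clique {a, b, c}. A clique must lie in a single bag of any decomposition, so no decomposition can have width below 2. Hence tw(G) = 2 exactly.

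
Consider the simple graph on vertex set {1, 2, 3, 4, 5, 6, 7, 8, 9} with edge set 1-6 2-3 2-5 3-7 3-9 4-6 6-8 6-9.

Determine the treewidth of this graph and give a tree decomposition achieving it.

Treewidth 1.
One such decomposition:
Bags: B1 = {6, 9}  B2 = {4, 6}  B3 = {3, 9}  B4 = {1, 6}  B5 = {2, 3}  B6 = {2, 5}  B7 = {6, 8}  B8 = {3, 7}
Tree: B1–B2, B1–B3, B1–B4, B3–B5, B5–B6, B1–B7, B3–B8

Every bag has size at most 2, so the width is 2 − 1 = 1 and tw(G) ≤ 1. Since G has at least one edge (e.g. 6–9), it is not an edgeless graph, so tw(G) ≥ 1. The upper and lower bounds meet at 1, so that is the treewidth.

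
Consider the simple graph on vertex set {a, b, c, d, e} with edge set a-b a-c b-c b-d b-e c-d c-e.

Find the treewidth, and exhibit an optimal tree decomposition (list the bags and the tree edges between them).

The largest bag has 3 vertices, giving width 2; this decomposition certifies tw(G) ≤ 2. Conversely, {b, c, d} is a clique of size 3, and the vertices of any clique must share a bag in every tree decomposition; so some bag has ≥ 3 vertices and tw(G) ≥ 2. Therefore the treewidth is 2.

Treewidth 2.
One such decomposition:
Bags: B1 = {b, c, e}  B2 = {a, b, c}  B3 = {b, c, d}
Tree: B1–B2, B2–B3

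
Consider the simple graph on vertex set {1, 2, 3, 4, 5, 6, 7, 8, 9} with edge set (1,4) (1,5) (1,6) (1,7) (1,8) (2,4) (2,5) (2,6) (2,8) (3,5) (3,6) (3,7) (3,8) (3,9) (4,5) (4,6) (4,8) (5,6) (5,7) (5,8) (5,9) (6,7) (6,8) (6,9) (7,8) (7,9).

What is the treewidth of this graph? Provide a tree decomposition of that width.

Each bag holds 5 vertices, so the decomposition has width 4, which upper-bounds the treewidth. On the other hand G contains the 5-clique {1, 4, 5, 6, 8}. A clique must lie in a single bag of any decomposition, so no decomposition can have width below 4. Combining the bounds, tw(G) = 4.

Treewidth 4.
One optimal decomposition is:
Bags: B1 = {1, 5, 6, 7, 8}  B2 = {1, 4, 5, 6, 8}  B3 = {2, 4, 5, 6, 8}  B4 = {3, 5, 6, 7, 8}  B5 = {3, 5, 6, 7, 9}
Tree: B1–B2, B2–B3, B1–B4, B4–B5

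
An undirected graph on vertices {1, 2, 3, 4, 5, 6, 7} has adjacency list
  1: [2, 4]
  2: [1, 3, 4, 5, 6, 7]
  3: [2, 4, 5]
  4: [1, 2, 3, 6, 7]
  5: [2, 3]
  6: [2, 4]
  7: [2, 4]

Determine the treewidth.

2

A width-2 tree decomposition is:
Bags: B1 = {1, 2, 4}  B2 = {2, 3, 4}  B3 = {2, 3, 5}  B4 = {2, 4, 7}  B5 = {2, 4, 6}
Tree: B1–B2, B2–B3, B1–B4, B2–B5
The largest bag has 3 vertices, giving width 2; this decomposition certifies tw(G) ≤ 2. Conversely, {1, 2, 4} is a clique of size 3, and the vertices of any clique must share a bag in every tree decomposition; so some bag has ≥ 3 vertices and tw(G) ≥ 2. The upper and lower bounds meet at 2, so that is the treewidth.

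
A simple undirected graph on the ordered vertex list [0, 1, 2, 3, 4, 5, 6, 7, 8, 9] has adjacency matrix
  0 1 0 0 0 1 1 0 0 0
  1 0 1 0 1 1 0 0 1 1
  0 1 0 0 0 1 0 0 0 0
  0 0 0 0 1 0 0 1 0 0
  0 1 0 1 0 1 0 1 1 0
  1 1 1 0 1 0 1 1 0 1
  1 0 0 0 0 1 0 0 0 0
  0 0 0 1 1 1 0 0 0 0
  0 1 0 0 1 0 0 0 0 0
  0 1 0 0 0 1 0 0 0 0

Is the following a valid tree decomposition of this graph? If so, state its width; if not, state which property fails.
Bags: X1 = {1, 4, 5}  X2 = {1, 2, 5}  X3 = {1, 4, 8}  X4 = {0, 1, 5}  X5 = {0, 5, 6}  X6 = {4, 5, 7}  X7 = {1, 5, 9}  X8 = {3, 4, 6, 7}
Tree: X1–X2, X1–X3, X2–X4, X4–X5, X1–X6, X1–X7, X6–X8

No — bags containing vertex 6 are not connected in the tree.

A tree decomposition must satisfy three properties: every vertex lies in some bag; for every edge, both endpoints lie together in some bag; and for every vertex, the bags containing it form a connected subtree. Here bags containing vertex 6 are not connected in the tree, so the decomposition is invalid.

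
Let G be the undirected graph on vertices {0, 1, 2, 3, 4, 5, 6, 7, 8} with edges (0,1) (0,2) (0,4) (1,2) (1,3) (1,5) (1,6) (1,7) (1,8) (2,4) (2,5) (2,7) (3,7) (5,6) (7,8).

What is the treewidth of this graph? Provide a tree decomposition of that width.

Treewidth 2.
One optimal decomposition is:
Bags: B1 = {1, 2, 5}  B2 = {0, 1, 2}  B3 = {1, 2, 7}  B4 = {1, 5, 6}  B5 = {1, 7, 8}  B6 = {1, 3, 7}  B7 = {0, 2, 4}
Tree: B1–B2, B2–B3, B1–B4, B3–B5, B3–B6, B2–B7

Every bag has size at most 3, so the width is 3 − 1 = 2 and tw(G) ≤ 2. On the other hand G contains the 3-clique {1, 7, 8}. A clique must lie in a single bag of any decomposition, so no decomposition can have width below 2. The upper and lower bounds meet at 2, so that is the treewidth.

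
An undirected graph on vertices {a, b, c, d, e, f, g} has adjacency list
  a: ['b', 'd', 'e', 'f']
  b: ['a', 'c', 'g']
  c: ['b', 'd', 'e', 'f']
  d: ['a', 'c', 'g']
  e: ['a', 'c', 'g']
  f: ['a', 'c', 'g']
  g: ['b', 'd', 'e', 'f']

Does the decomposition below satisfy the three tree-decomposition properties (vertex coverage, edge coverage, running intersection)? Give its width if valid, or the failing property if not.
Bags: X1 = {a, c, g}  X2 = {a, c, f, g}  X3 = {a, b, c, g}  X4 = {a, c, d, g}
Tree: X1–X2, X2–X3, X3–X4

A tree decomposition must satisfy three properties: every vertex lies in some bag; for every edge, both endpoints lie together in some bag; and for every vertex, the bags containing it form a connected subtree. Here vertex e appears in no bag, so the decomposition is invalid.

No — vertex e appears in no bag.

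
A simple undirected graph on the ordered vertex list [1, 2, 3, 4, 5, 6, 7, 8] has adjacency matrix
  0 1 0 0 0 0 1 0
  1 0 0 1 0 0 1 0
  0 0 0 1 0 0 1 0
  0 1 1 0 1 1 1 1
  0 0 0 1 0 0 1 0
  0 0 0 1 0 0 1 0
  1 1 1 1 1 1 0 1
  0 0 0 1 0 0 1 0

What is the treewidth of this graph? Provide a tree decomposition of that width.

The largest bag has 3 vertices, giving width 2; this decomposition certifies tw(G) ≤ 2. On the other hand G contains the 3-clique {1, 2, 7}. A clique must lie in a single bag of any decomposition, so no decomposition can have width below 2. Therefore the treewidth is 2.

Treewidth 2.
Bags: B1 = {4, 7, 8}  B2 = {4, 5, 7}  B3 = {2, 4, 7}  B4 = {1, 2, 7}  B5 = {4, 6, 7}  B6 = {3, 4, 7}
Tree: B1–B2, B2–B3, B3–B4, B2–B5, B1–B6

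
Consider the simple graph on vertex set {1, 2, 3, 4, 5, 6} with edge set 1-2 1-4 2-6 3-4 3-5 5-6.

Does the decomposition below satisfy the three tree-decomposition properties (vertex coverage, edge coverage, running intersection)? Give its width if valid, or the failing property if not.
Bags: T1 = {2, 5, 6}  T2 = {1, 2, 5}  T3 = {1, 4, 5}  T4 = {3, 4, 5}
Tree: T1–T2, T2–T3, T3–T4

Yes; width 2.

Checking the three conditions: (i) the bags cover all of {1, 2, 3, 4, 5, 6}; (ii) for each edge, some bag contains both endpoints; (iii) the bags containing any fixed vertex form a subtree. All hold, so the decomposition is valid with width 3 − 1 = 2.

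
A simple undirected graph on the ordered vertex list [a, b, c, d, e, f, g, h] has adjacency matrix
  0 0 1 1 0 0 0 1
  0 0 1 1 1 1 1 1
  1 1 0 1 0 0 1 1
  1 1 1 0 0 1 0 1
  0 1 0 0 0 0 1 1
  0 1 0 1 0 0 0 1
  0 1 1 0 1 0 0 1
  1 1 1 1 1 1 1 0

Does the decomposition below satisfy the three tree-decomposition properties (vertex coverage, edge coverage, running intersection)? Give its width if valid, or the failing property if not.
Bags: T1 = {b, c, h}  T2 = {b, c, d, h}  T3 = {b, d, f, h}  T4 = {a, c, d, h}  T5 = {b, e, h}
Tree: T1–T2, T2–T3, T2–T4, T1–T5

No — vertex g appears in no bag.

A tree decomposition must satisfy three properties: every vertex lies in some bag; for every edge, both endpoints lie together in some bag; and for every vertex, the bags containing it form a connected subtree. Here vertex g appears in no bag, so the decomposition is invalid.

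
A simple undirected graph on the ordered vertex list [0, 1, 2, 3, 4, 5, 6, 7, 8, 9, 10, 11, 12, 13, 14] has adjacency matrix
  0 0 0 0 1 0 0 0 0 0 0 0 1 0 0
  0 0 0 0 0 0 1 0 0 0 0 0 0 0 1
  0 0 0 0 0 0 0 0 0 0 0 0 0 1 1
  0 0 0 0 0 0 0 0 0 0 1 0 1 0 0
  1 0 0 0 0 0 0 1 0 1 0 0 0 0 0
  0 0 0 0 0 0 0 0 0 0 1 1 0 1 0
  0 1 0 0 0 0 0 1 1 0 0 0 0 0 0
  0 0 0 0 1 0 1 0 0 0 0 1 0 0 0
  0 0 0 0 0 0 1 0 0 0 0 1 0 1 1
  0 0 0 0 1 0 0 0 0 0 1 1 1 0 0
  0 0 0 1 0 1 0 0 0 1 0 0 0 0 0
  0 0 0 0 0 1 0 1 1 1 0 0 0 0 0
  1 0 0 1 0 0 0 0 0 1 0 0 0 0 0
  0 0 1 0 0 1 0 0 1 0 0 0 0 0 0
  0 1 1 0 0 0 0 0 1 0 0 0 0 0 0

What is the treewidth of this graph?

3

A width-3 tree decomposition is:
Bags: B1 = {0, 3, 4, 12}  B2 = {3, 4, 9, 12}  B3 = {3, 4, 9, 10}  B4 = {4, 7, 9, 10}  B5 = {7, 9, 10, 11}  B6 = {5, 7, 10, 11}  B7 = {5, 6, 7, 11}  B8 = {5, 6, 8, 11}  B9 = {5, 6, 8, 13}  B10 = {1, 6, 8, 13}  B11 = {1, 8, 13, 14}  B12 = {1, 2, 13, 14}
Tree: B1–B2, B2–B3, B3–B4, B4–B5, B5–B6, B6–B7, B7–B8, B8–B9, B9–B10, B10–B11, B11–B12
The largest bag has 4 vertices, giving width 3; this decomposition certifies tw(G) ≤ 3. For the lower bound: the 4 vertex sets {0,3,12}, {4}, {9}, {5,7,10,11} are disjoint, each induces a connected subgraph, and every pair is joined by at least one edge of G. Contracting each set to a single vertex therefore yields K_{4} as a minor, and since treewidth is minor-monotone, tw(G) ≥ tw(K_{4}) = 3. The upper and lower bounds meet at 3, so that is the treewidth.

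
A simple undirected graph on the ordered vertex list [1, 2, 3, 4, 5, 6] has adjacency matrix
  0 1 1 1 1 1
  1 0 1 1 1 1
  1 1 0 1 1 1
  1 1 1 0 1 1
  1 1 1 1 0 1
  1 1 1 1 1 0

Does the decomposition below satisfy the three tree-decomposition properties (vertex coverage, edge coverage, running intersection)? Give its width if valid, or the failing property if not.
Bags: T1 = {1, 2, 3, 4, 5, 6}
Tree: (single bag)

Vertex coverage: the bags together contain {1, 2, 3, 4, 5, 6}, the full vertex set. Edge coverage: each edge of G has both endpoints in at least one bag. Running intersection: for every vertex, the bags containing it form a connected subtree. All three properties hold, so this is a valid tree decomposition of width max|bag| − 1 = 5, and hence tw(G) ≤ 5.

Yes; width 5.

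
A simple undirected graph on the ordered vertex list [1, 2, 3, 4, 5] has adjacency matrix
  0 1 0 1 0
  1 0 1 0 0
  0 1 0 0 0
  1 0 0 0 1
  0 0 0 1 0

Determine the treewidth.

A width-1 tree decomposition is:
Bags: B1 = {4, 5}  B2 = {1, 4}  B3 = {1, 2}  B4 = {2, 3}
Tree: B1–B2, B2–B3, B3–B4
Each bag holds 2 vertices, so the decomposition has width 1, which upper-bounds the treewidth. Any graph with an edge has treewidth ≥ 1, and G has the edge 4–5. Therefore the treewidth is 1.

1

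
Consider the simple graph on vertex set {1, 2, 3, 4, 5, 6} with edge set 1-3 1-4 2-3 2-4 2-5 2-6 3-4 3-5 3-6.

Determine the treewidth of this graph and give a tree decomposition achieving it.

Treewidth 2.
Bags: B1 = {1, 3, 4}  B2 = {2, 3, 4}  B3 = {2, 3, 6}  B4 = {2, 3, 5}
Tree: B1–B2, B2–B3, B2–B4

Every bag has size at most 3, so the width is 3 − 1 = 2 and tw(G) ≤ 2. On the other hand G contains the 3-clique {1, 3, 4}. A clique must lie in a single bag of any decomposition, so no decomposition can have width below 2. Therefore the treewidth is 2.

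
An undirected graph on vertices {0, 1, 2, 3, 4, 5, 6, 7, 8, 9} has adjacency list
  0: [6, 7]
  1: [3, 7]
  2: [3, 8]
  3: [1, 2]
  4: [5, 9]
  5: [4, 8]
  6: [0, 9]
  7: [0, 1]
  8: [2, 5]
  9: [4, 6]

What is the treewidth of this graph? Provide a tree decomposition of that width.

Each bag holds 3 vertices, so the decomposition has width 2, which upper-bounds the treewidth. Since 1–7–0–6–9–4–5–8–2–3–1 is a cycle in G, G is not acyclic. Forests are exactly the graphs of treewidth ≤ 1, so tw(G) ≥ 2. The upper and lower bounds meet at 2, so that is the treewidth.

Treewidth 2.
Bags: B1 = {0, 1, 7}  B2 = {0, 1, 6}  B3 = {1, 6, 9}  B4 = {1, 4, 9}  B5 = {1, 4, 5}  B6 = {1, 5, 8}  B7 = {1, 2, 8}  B8 = {1, 2, 3}
Tree: B1–B2, B2–B3, B3–B4, B4–B5, B5–B6, B6–B7, B7–B8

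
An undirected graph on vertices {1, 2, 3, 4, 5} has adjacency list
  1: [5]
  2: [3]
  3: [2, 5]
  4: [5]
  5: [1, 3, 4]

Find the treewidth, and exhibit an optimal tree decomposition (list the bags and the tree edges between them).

Every bag has size at most 2, so the width is 2 − 1 = 1 and tw(G) ≤ 1. G has an edge, so its treewidth is at least 1. The upper and lower bounds meet at 1, so that is the treewidth.

Treewidth 1.
One such decomposition:
Bags: B1 = {4, 5}  B2 = {3, 5}  B3 = {2, 3}  B4 = {1, 5}
Tree: B1–B2, B2–B3, B1–B4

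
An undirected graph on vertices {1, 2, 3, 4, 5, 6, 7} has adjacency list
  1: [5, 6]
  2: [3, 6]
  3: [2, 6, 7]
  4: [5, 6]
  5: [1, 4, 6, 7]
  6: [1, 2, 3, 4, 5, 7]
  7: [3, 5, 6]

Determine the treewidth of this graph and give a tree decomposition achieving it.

Every bag has size at most 3, so the width is 3 − 1 = 2 and tw(G) ≤ 2. For the lower bound, the 3 vertices {2, 3, 6} are pairwise adjacent, and any tree decomposition puts a clique entirely inside one bag — forcing width ≥ 2. Therefore the treewidth is 2.

Treewidth 2.
One optimal decomposition is:
Bags: B1 = {3, 6, 7}  B2 = {5, 6, 7}  B3 = {1, 5, 6}  B4 = {4, 5, 6}  B5 = {2, 3, 6}
Tree: B1–B2, B2–B3, B2–B4, B1–B5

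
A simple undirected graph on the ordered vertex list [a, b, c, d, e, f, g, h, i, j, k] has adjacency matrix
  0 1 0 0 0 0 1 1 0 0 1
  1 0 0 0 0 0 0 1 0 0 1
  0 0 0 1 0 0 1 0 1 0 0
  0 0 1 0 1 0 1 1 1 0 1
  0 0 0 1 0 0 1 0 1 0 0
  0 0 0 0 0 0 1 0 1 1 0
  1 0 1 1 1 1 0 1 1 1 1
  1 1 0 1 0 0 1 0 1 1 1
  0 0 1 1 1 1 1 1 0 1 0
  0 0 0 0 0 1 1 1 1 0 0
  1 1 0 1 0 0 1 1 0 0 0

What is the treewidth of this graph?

3

A width-3 tree decomposition is:
Bags: B1 = {d, g, h, i}  B2 = {d, e, g, i}  B3 = {c, d, g, i}  B4 = {d, g, h, k}  B5 = {g, h, i, j}  B6 = {f, g, i, j}  B7 = {a, g, h, k}  B8 = {a, b, h, k}
Tree: B1–B2, B2–B3, B1–B4, B1–B5, B5–B6, B4–B7, B7–B8
Each bag holds 4 vertices, so the decomposition has width 3, which upper-bounds the treewidth. For the lower bound, the 4 vertices {a, g, h, k} are pairwise adjacent, and any tree decomposition puts a clique entirely inside one bag — forcing width ≥ 3. Hence tw(G) = 3 exactly.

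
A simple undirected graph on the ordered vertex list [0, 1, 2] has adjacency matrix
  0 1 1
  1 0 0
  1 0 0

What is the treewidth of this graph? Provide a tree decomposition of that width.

Each bag holds 2 vertices, so the decomposition has width 1, which upper-bounds the treewidth. Any graph with an edge has treewidth ≥ 1, and G has the edge 0–1. Combining the bounds, tw(G) = 1.

Treewidth 1.
Bags: B1 = {0, 1}  B2 = {0, 2}
Tree: B1–B2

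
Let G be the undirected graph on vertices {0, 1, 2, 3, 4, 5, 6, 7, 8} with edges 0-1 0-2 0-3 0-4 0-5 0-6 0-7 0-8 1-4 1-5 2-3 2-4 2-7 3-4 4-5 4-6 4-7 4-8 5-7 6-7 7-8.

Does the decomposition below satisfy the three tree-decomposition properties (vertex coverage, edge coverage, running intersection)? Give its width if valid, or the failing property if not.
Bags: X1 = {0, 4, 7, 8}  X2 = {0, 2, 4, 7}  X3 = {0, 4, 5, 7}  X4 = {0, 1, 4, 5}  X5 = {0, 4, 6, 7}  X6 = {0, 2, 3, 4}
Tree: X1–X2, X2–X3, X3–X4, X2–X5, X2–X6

Vertex coverage: the bags together contain {0, 1, 2, 3, 4, 5, 6, 7, 8}, the full vertex set. Edge coverage: each edge of G has both endpoints in at least one bag. Running intersection: for every vertex, the bags containing it form a connected subtree. All three properties hold, so this is a valid tree decomposition of width max|bag| − 1 = 3, and hence tw(G) ≤ 3.

Yes; width 3.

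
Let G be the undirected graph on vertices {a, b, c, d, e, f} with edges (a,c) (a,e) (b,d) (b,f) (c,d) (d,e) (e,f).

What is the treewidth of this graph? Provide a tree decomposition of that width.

Every bag has size at most 3, so the width is 3 − 1 = 2 and tw(G) ≤ 2. The edges b–f–e–d–b form a cycle, so G is not a tree and its treewidth is at least 2. Combining the bounds, tw(G) = 2.

Treewidth 2.
One optimal decomposition is:
Bags: B1 = {b, d, f}  B2 = {d, e, f}  B3 = {c, d, e}  B4 = {a, c, e}
Tree: B1–B2, B2–B3, B3–B4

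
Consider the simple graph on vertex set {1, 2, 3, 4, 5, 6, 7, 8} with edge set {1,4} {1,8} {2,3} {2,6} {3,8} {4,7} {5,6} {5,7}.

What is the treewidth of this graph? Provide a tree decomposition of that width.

Treewidth 2.
One such decomposition:
Bags: B1 = {2, 3, 8}  B2 = {2, 6, 8}  B3 = {5, 6, 8}  B4 = {5, 7, 8}  B5 = {4, 7, 8}  B6 = {1, 4, 8}
Tree: B1–B2, B2–B3, B3–B4, B4–B5, B5–B6

The largest bag has 3 vertices, giving width 2; this decomposition certifies tw(G) ≤ 2. For the lower bound, G contains the cycle 8–3–2–6–5–7–4–1–8, so G is not a forest; only forests have treewidth ≤ 1, hence tw(G) ≥ 2. Combining the bounds, tw(G) = 2.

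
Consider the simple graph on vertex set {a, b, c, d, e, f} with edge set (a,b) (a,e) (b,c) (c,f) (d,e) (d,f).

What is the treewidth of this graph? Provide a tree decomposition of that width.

Treewidth 2.
One such decomposition:
Bags: B1 = {a, b, e}  B2 = {b, d, e}  B3 = {b, d, f}  B4 = {b, c, f}
Tree: B1–B2, B2–B3, B3–B4

The largest bag has 3 vertices, giving width 2; this decomposition certifies tw(G) ≤ 2. The edges b–a–e–d–f–c–b form a cycle, so G is not a tree and its treewidth is at least 2. Combining the bounds, tw(G) = 2.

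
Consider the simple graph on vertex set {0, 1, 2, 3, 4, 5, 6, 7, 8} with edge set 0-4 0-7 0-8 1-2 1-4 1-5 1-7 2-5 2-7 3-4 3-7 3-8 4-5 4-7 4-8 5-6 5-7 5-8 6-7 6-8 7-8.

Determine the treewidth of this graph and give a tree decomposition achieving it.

Treewidth 3.
Bags: B1 = {3, 4, 7, 8}  B2 = {4, 5, 7, 8}  B3 = {0, 4, 7, 8}  B4 = {1, 4, 5, 7}  B5 = {1, 2, 5, 7}  B6 = {5, 6, 7, 8}
Tree: B1–B2, B2–B3, B2–B4, B4–B5, B2–B6

The largest bag has 4 vertices, giving width 3; this decomposition certifies tw(G) ≤ 3. On the other hand G contains the 4-clique {1, 2, 5, 7}. A clique must lie in a single bag of any decomposition, so no decomposition can have width below 3. Combining the bounds, tw(G) = 3.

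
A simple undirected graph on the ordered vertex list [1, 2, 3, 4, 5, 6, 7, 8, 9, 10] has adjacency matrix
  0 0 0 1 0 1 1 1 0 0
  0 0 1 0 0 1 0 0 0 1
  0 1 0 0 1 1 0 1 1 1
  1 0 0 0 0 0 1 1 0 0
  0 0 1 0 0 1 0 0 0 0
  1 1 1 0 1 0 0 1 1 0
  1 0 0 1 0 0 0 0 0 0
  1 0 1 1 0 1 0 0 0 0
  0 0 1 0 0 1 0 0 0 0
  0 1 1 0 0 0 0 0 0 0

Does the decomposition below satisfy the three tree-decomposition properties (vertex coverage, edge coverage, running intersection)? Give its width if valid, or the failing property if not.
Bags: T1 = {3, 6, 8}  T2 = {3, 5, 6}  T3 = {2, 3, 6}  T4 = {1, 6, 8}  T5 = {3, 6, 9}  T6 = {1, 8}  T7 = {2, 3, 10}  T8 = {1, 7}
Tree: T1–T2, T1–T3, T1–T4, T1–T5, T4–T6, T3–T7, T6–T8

No — vertex 4 appears in no bag.

A tree decomposition must satisfy three properties: every vertex lies in some bag; for every edge, both endpoints lie together in some bag; and for every vertex, the bags containing it form a connected subtree. Here vertex 4 appears in no bag, so the decomposition is invalid.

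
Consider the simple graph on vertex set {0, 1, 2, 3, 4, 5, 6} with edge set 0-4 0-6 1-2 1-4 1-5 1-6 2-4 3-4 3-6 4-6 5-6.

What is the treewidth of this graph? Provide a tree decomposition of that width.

Treewidth 2.
Bags: B1 = {1, 4, 6}  B2 = {1, 2, 4}  B3 = {3, 4, 6}  B4 = {1, 5, 6}  B5 = {0, 4, 6}
Tree: B1–B2, B1–B3, B1–B4, B3–B5

The largest bag has 3 vertices, giving width 2; this decomposition certifies tw(G) ≤ 2. On the other hand G contains the 3-clique {1, 2, 4}. A clique must lie in a single bag of any decomposition, so no decomposition can have width below 2. The upper and lower bounds meet at 2, so that is the treewidth.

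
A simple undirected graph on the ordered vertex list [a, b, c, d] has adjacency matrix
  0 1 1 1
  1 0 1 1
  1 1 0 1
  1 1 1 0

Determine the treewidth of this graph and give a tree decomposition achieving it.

A single bag containing all 4 vertices is trivially a valid decomposition of width 3. Conversely, {a, b, c, d} is a clique of size 4, and the vertices of any clique must share a bag in every tree decomposition; so some bag has ≥ 4 vertices and tw(G) ≥ 3. Hence tw(G) = 3 exactly.

Treewidth 3.
Bags: B1 = {a, b, c, d}
Tree: (single bag)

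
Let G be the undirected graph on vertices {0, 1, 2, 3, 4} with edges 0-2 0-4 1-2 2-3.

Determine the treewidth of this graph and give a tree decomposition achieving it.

Treewidth 1.
One optimal decomposition is:
Bags: B1 = {0, 4}  B2 = {0, 2}  B3 = {2, 3}  B4 = {1, 2}
Tree: B1–B2, B2–B3, B2–B4

The largest bag has 2 vertices, giving width 1; this decomposition certifies tw(G) ≤ 1. Any graph with an edge has treewidth ≥ 1, and G has the edge 0–4. Hence tw(G) = 1 exactly.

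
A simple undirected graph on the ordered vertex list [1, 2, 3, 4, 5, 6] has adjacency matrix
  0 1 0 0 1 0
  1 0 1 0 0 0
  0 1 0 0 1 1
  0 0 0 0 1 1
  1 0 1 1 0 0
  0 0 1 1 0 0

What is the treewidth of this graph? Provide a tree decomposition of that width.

Each bag holds 3 vertices, so the decomposition has width 2, which upper-bounds the treewidth. Since 2–1–5–3–2 is a cycle in G, G is not acyclic. Forests are exactly the graphs of treewidth ≤ 1, so tw(G) ≥ 2. Combining the bounds, tw(G) = 2.

Treewidth 2.
Bags: B1 = {1, 2, 3}  B2 = {1, 3, 5}  B3 = {3, 5, 6}  B4 = {4, 5, 6}
Tree: B1–B2, B2–B3, B3–B4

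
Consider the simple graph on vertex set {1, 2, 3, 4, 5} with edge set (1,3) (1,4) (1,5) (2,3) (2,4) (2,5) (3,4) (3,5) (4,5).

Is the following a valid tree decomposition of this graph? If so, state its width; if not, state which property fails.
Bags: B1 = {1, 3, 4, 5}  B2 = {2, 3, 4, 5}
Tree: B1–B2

Yes; width 3.

Checking the three conditions: (i) the bags cover all of {1, 2, 3, 4, 5}; (ii) for each edge, some bag contains both endpoints; (iii) the bags containing any fixed vertex form a subtree. All hold, so the decomposition is valid with width 4 − 1 = 3.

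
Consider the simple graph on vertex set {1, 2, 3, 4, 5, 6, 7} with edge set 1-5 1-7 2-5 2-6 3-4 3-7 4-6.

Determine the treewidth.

A width-2 tree decomposition is:
Bags: B1 = {1, 5, 7}  B2 = {2, 5, 7}  B3 = {2, 6, 7}  B4 = {4, 6, 7}  B5 = {3, 4, 7}
Tree: B1–B2, B2–B3, B3–B4, B4–B5
Each bag holds 3 vertices, so the decomposition has width 2, which upper-bounds the treewidth. For the lower bound, G contains the cycle 7–1–5–2–6–4–3–7, so G is not a forest; only forests have treewidth ≤ 1, hence tw(G) ≥ 2. Hence tw(G) = 2 exactly.

2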